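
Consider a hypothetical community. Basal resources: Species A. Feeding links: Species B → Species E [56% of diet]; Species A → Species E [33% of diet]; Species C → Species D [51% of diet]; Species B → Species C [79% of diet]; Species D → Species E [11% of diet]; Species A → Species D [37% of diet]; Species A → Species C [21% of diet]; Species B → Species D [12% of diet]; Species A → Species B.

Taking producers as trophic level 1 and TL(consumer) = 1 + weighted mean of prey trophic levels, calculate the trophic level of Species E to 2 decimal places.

2.78

Species B: 1 + 1 = 2
Species C: 1 + (0.21×1 + 0.79×2) = 2.79
Species D: 1 + (0.51×2.79 + 0.37×1 + 0.12×2) = 3.0329
Species E: 1 + (0.56×2 + 0.33×1 + 0.11×3.0329) = 2.783619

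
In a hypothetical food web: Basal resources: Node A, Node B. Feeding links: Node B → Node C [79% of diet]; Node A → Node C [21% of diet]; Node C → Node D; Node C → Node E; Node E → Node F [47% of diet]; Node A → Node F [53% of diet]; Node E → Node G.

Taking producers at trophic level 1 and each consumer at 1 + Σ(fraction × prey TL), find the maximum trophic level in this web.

4

Node C: 1 + (0.79×1 + 0.21×1) = 2
Node D: 1 + 2 = 3
Node E: 1 + 2 = 3
Node F: 1 + (0.47×3 + 0.53×1) = 2.94
Node G: 1 + 3 = 4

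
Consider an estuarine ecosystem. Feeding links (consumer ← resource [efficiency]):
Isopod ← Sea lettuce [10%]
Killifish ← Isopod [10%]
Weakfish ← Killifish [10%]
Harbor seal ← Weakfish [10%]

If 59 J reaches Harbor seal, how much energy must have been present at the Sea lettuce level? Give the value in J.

Cumulative transfer efficiency: 0.1 × 0.1 × 0.1 × 0.1 = 0.0001
Sea lettuce energy = 59 / 0.0001 = 590000 J

590000 J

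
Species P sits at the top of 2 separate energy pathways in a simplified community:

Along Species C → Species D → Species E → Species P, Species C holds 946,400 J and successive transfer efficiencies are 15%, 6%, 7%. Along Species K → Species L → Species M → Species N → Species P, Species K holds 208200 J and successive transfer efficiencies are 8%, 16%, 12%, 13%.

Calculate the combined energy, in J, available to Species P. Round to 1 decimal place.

637.8 J

Via Species C: 946400 × 0.15 × 0.06 × 0.07 = 596.232 J
Via Species K: 208200 × 0.08 × 0.16 × 0.12 × 0.13 = 41.573376 J
Total at Species P: 596.232 + 41.573376 = 637.805376 J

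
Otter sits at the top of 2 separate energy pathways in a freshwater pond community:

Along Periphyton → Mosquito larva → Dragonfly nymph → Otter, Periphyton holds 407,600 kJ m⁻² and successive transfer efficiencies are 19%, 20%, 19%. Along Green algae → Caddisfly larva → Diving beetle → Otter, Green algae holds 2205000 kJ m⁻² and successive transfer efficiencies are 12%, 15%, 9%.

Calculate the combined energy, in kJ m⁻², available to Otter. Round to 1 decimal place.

Via Periphyton: 407600 × 0.19 × 0.2 × 0.19 = 2942.872 kJ m⁻²
Via Green algae: 2205000 × 0.12 × 0.15 × 0.09 = 3572.1 kJ m⁻²
Total at Otter: 2942.872 + 3572.1 = 6514.972 kJ m⁻²

6515.0 kJ m⁻²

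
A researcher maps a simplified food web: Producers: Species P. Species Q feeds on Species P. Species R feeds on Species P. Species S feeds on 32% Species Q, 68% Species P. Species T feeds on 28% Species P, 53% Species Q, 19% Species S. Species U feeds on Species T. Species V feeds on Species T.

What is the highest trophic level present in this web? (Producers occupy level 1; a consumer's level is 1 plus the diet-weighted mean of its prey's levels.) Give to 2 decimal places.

Species Q: 1 + 1 = 2
Species R: 1 + 1 = 2
Species S: 1 + (0.32×2 + 0.68×1) = 2.32
Species T: 1 + (0.28×1 + 0.53×2 + 0.19×2.32) = 2.7808
Species U: 1 + 2.7808 = 3.7808
Species V: 1 + 2.7808 = 3.7808

3.78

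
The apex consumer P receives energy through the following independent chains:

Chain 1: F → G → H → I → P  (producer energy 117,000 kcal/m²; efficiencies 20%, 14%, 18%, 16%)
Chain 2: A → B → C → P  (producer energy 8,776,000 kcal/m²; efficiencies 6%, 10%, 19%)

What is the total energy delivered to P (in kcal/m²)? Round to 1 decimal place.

Chain 1: 117000 × 0.2 × 0.14 × 0.18 × 0.16 = 94.3488 kcal/m²
Chain 2: 8776000 × 0.06 × 0.1 × 0.19 = 10004.64 kcal/m²
Total at P: 94.3488 + 10004.64 = 10098.9888 kcal/m²

10099.0 kcal/m²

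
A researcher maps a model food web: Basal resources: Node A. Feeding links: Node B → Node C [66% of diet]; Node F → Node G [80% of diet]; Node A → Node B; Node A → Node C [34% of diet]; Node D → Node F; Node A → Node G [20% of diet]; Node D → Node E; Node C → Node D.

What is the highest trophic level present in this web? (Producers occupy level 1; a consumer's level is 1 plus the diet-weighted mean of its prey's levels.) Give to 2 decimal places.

Node B: 1 + 1 = 2
Node C: 1 + (0.34×1 + 0.66×2) = 2.66
Node D: 1 + 2.66 = 3.66
Node E: 1 + 3.66 = 4.66
Node F: 1 + 3.66 = 4.66
Node G: 1 + (0.8×4.66 + 0.2×1) = 4.928

4.93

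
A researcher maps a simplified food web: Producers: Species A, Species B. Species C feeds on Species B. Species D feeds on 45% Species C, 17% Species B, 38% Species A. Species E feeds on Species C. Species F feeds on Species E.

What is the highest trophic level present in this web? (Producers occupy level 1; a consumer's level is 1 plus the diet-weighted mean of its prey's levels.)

Species C: 1 + 1 = 2
Species D: 1 + (0.45×2 + 0.17×1 + 0.38×1) = 2.45
Species E: 1 + 2 = 3
Species F: 1 + 3 = 4

4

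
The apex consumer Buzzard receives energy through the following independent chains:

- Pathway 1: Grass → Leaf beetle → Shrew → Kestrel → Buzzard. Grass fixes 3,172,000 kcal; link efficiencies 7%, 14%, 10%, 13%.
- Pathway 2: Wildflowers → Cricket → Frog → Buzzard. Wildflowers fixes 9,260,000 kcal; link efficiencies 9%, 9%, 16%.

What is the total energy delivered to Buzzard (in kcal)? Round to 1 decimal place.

Pathway 1: 3172000 × 0.07 × 0.14 × 0.1 × 0.13 = 404.1128 kcal
Pathway 2: 9260000 × 0.09 × 0.09 × 0.16 = 12000.96 kcal
Total at Buzzard: 404.1128 + 12000.96 = 12405.0728 kcal

12405.1 kcal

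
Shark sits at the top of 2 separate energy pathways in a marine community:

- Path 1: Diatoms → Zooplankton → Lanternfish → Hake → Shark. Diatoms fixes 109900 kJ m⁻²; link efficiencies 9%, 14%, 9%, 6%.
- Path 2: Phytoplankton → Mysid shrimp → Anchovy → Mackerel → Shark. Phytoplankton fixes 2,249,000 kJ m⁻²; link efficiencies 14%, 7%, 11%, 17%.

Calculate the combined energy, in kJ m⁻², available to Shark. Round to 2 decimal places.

Path 1: 109900 × 0.09 × 0.14 × 0.09 × 0.06 = 7.477596 kJ m⁻²
Path 2: 2249000 × 0.14 × 0.07 × 0.11 × 0.17 = 412.15174 kJ m⁻²
Total at Shark: 7.477596 + 412.15174 = 419.629336 kJ m⁻²

419.63 kJ m⁻²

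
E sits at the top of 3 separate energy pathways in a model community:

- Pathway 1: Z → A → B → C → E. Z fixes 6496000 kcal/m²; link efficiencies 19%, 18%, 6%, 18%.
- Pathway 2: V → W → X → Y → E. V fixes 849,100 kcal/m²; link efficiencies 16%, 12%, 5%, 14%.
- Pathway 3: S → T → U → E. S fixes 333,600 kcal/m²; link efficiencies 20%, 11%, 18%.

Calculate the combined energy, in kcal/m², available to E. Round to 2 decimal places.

3834.54 kcal/m²

Pathway 1: 6496000 × 0.19 × 0.18 × 0.06 × 0.18 = 2399.36256 kcal/m²
Pathway 2: 849100 × 0.16 × 0.12 × 0.05 × 0.14 = 114.11904 kcal/m²
Pathway 3: 333600 × 0.2 × 0.11 × 0.18 = 1321.056 kcal/m²
Total at E: 2399.36256 + 114.11904 + 1321.056 = 3834.5376 kcal/m²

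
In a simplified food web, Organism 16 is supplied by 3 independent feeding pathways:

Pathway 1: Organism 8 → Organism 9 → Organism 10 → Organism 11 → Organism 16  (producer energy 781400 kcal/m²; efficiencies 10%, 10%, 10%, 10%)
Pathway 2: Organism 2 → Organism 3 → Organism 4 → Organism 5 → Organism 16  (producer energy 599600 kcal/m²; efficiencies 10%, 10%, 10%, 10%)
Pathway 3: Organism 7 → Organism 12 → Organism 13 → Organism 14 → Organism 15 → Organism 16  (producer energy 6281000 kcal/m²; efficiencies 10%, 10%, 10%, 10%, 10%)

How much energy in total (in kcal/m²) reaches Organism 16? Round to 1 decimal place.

Pathway 1: 781400 × 0.1 × 0.1 × 0.1 × 0.1 = 78.14 kcal/m²
Pathway 2: 599600 × 0.1 × 0.1 × 0.1 × 0.1 = 59.96 kcal/m²
Pathway 3: 6281000 × 0.1 × 0.1 × 0.1 × 0.1 × 0.1 = 62.81 kcal/m²
Total at Organism 16: 78.14 + 59.96 + 62.81 = 200.91 kcal/m²

200.9 kcal/m²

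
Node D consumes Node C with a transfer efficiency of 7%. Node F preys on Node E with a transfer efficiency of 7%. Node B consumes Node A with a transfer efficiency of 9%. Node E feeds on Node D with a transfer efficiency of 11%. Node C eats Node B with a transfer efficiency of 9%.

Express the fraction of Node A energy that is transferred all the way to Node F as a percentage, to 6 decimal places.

Product of link efficiencies: 0.09 × 0.09 × 0.07 × 0.11 × 0.07 = 0.0000043659
As a percentage: 0.0000043659 × 100 = 0.000437%

0.000437%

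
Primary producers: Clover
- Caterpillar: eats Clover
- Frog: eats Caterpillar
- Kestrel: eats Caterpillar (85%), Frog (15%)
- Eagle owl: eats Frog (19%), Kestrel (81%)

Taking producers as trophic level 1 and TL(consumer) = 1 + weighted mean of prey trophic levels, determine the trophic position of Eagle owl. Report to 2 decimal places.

Caterpillar: 1 + 1 = 2
Frog: 1 + 2 = 3
Kestrel: 1 + (0.85×2 + 0.15×3) = 3.15
Eagle owl: 1 + (0.19×3 + 0.81×3.15) = 4.1215

4.12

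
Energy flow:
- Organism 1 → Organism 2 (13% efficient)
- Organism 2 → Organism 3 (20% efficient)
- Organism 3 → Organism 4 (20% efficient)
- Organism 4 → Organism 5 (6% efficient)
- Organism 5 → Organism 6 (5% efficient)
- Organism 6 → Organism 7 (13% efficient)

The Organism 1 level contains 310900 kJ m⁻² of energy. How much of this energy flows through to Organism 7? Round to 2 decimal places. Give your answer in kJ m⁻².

Organism 2: 310900 × 0.13 = 40417 kJ m⁻²
Organism 3: 40417 × 0.2 = 8083.4 kJ m⁻²
Organism 4: 8083.4 × 0.2 = 1616.68 kJ m⁻²
Organism 5: 1616.68 × 0.06 = 97.0008 kJ m⁻²
Organism 6: 97.0008 × 0.05 = 4.85004 kJ m⁻²
Organism 7: 4.85004 × 0.13 = 0.6305052 kJ m⁻²

0.63 kJ m⁻²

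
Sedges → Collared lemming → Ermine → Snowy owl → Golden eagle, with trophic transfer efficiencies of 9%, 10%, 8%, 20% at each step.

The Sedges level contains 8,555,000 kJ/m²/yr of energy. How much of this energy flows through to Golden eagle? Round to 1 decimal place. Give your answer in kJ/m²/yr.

1231.9 kJ/m²/yr

Collared lemming: 8555000 × 0.09 = 769950 kJ/m²/yr
Ermine: 769950 × 0.1 = 76995 kJ/m²/yr
Snowy owl: 76995 × 0.08 = 6159.6 kJ/m²/yr
Golden eagle: 6159.6 × 0.2 = 1231.92 kJ/m²/yr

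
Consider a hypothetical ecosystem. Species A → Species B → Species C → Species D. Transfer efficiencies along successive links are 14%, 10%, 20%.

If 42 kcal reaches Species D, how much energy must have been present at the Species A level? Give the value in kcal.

Cumulative transfer efficiency: 0.14 × 0.1 × 0.2 = 0.0028
Species A energy = 42 / 0.0028 = 15000 kcal

15000 kcal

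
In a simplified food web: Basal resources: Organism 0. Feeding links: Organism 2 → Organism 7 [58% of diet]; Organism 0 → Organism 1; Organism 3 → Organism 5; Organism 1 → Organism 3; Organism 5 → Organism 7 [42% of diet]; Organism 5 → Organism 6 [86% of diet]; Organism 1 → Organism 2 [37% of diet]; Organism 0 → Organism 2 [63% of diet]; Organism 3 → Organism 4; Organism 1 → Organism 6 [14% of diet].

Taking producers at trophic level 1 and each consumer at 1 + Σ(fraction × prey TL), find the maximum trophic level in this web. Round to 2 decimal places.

Organism 1: 1 + 1 = 2
Organism 2: 1 + (0.63×1 + 0.37×2) = 2.37
Organism 3: 1 + 2 = 3
Organism 4: 1 + 3 = 4
Organism 5: 1 + 3 = 4
Organism 6: 1 + (0.86×4 + 0.14×2) = 4.72
Organism 7: 1 + (0.58×2.37 + 0.42×4) = 4.0546

4.72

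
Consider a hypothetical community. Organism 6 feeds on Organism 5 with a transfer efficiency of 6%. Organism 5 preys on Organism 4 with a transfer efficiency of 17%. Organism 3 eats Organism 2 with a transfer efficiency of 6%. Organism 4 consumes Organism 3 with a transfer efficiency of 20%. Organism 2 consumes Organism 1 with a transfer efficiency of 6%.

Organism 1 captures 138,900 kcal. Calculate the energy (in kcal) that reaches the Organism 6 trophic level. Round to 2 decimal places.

1.02 kcal

Organism 2: 138900 × 0.06 = 8334 kcal
Organism 3: 8334 × 0.06 = 500.04 kcal
Organism 4: 500.04 × 0.2 = 100.008 kcal
Organism 5: 100.008 × 0.17 = 17.00136 kcal
Organism 6: 17.00136 × 0.06 = 1.0200816 kcal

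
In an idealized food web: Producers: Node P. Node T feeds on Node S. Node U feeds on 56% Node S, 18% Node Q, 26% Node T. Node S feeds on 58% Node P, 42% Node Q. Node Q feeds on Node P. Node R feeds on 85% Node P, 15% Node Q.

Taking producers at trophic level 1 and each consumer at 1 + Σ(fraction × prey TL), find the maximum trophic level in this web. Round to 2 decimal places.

3.60

Node Q: 1 + 1 = 2
Node R: 1 + (0.85×1 + 0.15×2) = 2.15
Node S: 1 + (0.58×1 + 0.42×2) = 2.42
Node T: 1 + 2.42 = 3.42
Node U: 1 + (0.56×2.42 + 0.18×2 + 0.26×3.42) = 3.6044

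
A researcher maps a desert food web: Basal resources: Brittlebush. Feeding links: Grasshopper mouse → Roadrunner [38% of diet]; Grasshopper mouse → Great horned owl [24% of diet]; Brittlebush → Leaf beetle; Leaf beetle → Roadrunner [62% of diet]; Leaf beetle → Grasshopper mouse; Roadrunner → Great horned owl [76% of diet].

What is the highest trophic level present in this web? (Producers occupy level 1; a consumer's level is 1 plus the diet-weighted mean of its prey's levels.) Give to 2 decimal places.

Leaf beetle: 1 + 1 = 2
Grasshopper mouse: 1 + 2 = 3
Roadrunner: 1 + (0.38×3 + 0.62×2) = 3.38
Great horned owl: 1 + (0.24×3 + 0.76×3.38) = 4.2888

4.29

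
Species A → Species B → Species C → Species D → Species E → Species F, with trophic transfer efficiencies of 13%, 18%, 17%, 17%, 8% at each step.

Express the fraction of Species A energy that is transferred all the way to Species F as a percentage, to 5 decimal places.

Product of link efficiencies: 0.13 × 0.18 × 0.17 × 0.17 × 0.08 = 0.0000541008
As a percentage: 0.0000541008 × 100 = 0.00541%

0.00541%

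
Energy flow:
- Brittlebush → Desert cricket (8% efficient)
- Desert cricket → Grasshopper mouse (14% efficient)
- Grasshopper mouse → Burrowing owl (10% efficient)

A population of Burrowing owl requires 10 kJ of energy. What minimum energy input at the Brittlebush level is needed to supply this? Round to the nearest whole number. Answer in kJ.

Cumulative transfer efficiency: 0.08 × 0.14 × 0.1 = 0.00112
Brittlebush energy = 10 / 0.00112 = 8929 kJ

8929 kJ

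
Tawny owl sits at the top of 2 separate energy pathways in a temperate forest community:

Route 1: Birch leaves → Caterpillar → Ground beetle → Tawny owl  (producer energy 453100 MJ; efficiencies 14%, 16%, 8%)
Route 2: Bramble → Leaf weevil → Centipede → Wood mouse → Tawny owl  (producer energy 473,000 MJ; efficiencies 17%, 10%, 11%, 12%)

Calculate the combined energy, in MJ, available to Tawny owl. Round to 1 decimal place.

918.1 MJ

Route 1: 453100 × 0.14 × 0.16 × 0.08 = 811.9552 MJ
Route 2: 473000 × 0.17 × 0.1 × 0.11 × 0.12 = 106.1412 MJ
Total at Tawny owl: 811.9552 + 106.1412 = 918.0964 MJ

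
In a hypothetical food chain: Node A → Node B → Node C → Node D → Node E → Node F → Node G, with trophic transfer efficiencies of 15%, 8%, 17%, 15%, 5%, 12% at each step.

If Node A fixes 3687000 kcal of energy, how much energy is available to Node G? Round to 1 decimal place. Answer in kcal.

6.8 kcal

Node B: 3687000 × 0.15 = 553050 kcal
Node C: 553050 × 0.08 = 44244 kcal
Node D: 44244 × 0.17 = 7521.48 kcal
Node E: 7521.48 × 0.15 = 1128.222 kcal
Node F: 1128.222 × 0.05 = 56.4111 kcal
Node G: 56.4111 × 0.12 = 6.769332 kcal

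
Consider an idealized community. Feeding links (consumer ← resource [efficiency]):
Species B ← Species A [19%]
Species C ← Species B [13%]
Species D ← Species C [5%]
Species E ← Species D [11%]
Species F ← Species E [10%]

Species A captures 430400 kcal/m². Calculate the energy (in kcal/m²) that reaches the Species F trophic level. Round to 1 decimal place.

Species B: 430400 × 0.19 = 81776 kcal/m²
Species C: 81776 × 0.13 = 10630.88 kcal/m²
Species D: 10630.88 × 0.05 = 531.544 kcal/m²
Species E: 531.544 × 0.11 = 58.46984 kcal/m²
Species F: 58.46984 × 0.1 = 5.846984 kcal/m²

5.8 kcal/m²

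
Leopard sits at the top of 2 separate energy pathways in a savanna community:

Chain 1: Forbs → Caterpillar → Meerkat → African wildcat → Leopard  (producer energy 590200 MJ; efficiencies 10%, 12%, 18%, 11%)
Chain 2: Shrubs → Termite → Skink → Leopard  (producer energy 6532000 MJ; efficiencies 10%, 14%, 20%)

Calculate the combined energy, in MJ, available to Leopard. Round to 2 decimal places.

Chain 1: 590200 × 0.1 × 0.12 × 0.18 × 0.11 = 140.23152 MJ
Chain 2: 6532000 × 0.1 × 0.14 × 0.2 = 18289.6 MJ
Total at Leopard: 140.23152 + 18289.6 = 18429.83152 MJ

18429.83 MJ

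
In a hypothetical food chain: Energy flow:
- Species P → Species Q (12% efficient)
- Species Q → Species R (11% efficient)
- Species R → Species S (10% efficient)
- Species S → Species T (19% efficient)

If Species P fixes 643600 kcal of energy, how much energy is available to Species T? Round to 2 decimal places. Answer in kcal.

Species Q: 643600 × 0.12 = 77232 kcal
Species R: 77232 × 0.11 = 8495.52 kcal
Species S: 8495.52 × 0.1 = 849.552 kcal
Species T: 849.552 × 0.19 = 161.41488 kcal

161.41 kcal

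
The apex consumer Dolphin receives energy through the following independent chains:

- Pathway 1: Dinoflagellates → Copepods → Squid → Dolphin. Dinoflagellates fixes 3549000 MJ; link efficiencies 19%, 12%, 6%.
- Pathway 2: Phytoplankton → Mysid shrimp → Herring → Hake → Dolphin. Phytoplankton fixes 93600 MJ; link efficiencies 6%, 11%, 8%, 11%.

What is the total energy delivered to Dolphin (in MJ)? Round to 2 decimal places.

4860.47 MJ

Pathway 1: 3549000 × 0.19 × 0.12 × 0.06 = 4855.032 MJ
Pathway 2: 93600 × 0.06 × 0.11 × 0.08 × 0.11 = 5.436288 MJ
Total at Dolphin: 4855.032 + 5.436288 = 4860.468288 MJ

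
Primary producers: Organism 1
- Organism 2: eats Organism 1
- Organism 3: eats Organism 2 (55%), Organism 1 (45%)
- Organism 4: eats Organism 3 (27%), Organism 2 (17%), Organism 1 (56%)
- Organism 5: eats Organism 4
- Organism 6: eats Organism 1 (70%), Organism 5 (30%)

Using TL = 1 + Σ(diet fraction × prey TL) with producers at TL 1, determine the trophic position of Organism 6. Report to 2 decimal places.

2.78

Organism 2: 1 + 1 = 2
Organism 3: 1 + (0.55×2 + 0.45×1) = 2.55
Organism 4: 1 + (0.27×2.55 + 0.17×2 + 0.56×1) = 2.5885
Organism 5: 1 + 2.5885 = 3.5885
Organism 6: 1 + (0.7×1 + 0.3×3.5885) = 2.77655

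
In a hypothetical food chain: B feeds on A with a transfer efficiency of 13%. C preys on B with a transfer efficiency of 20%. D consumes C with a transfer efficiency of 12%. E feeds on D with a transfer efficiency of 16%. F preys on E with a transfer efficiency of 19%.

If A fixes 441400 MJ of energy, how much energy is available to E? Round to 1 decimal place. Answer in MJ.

B: 441400 × 0.13 = 57382 MJ
C: 57382 × 0.2 = 11476.4 MJ
D: 11476.4 × 0.12 = 1377.168 MJ
E: 1377.168 × 0.16 = 220.34688 MJ

220.3 MJ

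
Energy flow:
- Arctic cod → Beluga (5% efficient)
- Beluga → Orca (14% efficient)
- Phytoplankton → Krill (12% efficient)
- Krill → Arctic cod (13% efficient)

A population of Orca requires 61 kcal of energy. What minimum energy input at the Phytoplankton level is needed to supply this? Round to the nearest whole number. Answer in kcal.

558608 kcal

Cumulative transfer efficiency: 0.12 × 0.13 × 0.05 × 0.14 = 0.0001092
Phytoplankton energy = 61 / 0.0001092 = 558608 kcal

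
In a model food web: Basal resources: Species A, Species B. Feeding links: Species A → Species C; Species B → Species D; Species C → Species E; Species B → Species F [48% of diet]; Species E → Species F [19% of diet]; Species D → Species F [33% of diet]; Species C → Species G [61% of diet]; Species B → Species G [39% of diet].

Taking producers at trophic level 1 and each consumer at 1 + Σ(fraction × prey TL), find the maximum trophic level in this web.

3

Species C: 1 + 1 = 2
Species D: 1 + 1 = 2
Species E: 1 + 2 = 3
Species F: 1 + (0.48×1 + 0.19×3 + 0.33×2) = 2.71
Species G: 1 + (0.61×2 + 0.39×1) = 2.61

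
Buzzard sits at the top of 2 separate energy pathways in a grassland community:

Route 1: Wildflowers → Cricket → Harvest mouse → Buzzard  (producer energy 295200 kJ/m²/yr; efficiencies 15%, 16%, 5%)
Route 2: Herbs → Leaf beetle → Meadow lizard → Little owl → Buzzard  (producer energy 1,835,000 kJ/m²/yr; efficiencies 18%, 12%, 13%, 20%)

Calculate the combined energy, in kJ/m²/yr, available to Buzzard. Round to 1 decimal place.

1384.8 kJ/m²/yr

Route 1: 295200 × 0.15 × 0.16 × 0.05 = 354.24 kJ/m²/yr
Route 2: 1835000 × 0.18 × 0.12 × 0.13 × 0.2 = 1030.536 kJ/m²/yr
Total at Buzzard: 354.24 + 1030.536 = 1384.776 kJ/m²/yr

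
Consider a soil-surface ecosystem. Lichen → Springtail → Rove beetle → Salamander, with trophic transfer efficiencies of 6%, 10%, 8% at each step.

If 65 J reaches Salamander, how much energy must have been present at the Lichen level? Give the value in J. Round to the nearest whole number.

135417 J

Cumulative transfer efficiency: 0.06 × 0.1 × 0.08 = 0.00048
Lichen energy = 65 / 0.00048 = 135417 J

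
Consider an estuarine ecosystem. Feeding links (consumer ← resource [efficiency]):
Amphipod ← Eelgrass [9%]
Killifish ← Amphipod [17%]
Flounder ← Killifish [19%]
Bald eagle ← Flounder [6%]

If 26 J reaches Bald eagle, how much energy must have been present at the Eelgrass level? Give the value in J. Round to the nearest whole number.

149065 J

Cumulative transfer efficiency: 0.09 × 0.17 × 0.19 × 0.06 = 0.00017442
Eelgrass energy = 26 / 0.00017442 = 149065 J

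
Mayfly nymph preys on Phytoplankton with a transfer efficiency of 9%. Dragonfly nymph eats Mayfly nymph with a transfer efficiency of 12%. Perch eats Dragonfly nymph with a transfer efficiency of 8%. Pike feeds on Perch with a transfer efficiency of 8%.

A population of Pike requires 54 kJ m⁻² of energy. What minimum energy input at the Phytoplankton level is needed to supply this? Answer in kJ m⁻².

781250 kJ m⁻²

Cumulative transfer efficiency: 0.09 × 0.12 × 0.08 × 0.08 = 0.00006912
Phytoplankton energy = 54 / 0.00006912 = 781250 kJ m⁻²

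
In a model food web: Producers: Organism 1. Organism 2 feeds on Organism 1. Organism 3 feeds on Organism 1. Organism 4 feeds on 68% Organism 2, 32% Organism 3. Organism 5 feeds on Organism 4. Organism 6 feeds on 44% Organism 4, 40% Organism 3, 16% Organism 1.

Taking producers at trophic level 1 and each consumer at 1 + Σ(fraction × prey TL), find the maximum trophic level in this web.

4

Organism 2: 1 + 1 = 2
Organism 3: 1 + 1 = 2
Organism 4: 1 + (0.68×2 + 0.32×2) = 3
Organism 5: 1 + 3 = 4
Organism 6: 1 + (0.44×3 + 0.4×2 + 0.16×1) = 3.28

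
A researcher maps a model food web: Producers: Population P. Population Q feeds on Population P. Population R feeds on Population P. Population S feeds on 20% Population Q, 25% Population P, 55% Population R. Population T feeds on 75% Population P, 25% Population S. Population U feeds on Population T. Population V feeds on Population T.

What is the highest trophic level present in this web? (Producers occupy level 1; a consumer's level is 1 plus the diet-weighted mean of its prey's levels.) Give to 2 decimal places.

3.44

Population Q: 1 + 1 = 2
Population R: 1 + 1 = 2
Population S: 1 + (0.2×2 + 0.25×1 + 0.55×2) = 2.75
Population T: 1 + (0.75×1 + 0.25×2.75) = 2.4375
Population U: 1 + 2.4375 = 3.4375
Population V: 1 + 2.4375 = 3.4375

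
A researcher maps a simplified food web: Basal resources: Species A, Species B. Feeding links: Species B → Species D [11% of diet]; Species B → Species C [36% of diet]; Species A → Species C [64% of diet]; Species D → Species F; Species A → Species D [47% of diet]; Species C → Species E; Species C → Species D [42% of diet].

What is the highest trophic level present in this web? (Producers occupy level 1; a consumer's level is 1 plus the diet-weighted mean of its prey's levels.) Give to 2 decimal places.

3.42

Species C: 1 + (0.36×1 + 0.64×1) = 2
Species D: 1 + (0.42×2 + 0.47×1 + 0.11×1) = 2.42
Species E: 1 + 2 = 3
Species F: 1 + 2.42 = 3.42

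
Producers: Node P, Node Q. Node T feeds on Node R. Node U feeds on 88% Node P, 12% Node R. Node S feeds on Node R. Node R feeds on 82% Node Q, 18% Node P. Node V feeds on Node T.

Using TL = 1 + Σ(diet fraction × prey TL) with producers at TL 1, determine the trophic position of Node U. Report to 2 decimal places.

2.12

Node R: 1 + (0.82×1 + 0.18×1) = 2
Node S: 1 + 2 = 3
Node T: 1 + 2 = 3
Node U: 1 + (0.88×1 + 0.12×2) = 2.12
Node V: 1 + 3 = 4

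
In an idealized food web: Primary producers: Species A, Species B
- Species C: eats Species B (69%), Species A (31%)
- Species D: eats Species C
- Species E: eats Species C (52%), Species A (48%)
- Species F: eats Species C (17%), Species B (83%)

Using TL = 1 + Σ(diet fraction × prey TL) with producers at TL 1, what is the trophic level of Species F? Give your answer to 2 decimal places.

2.17

Species C: 1 + (0.69×1 + 0.31×1) = 2
Species D: 1 + 2 = 3
Species E: 1 + (0.52×2 + 0.48×1) = 2.52
Species F: 1 + (0.17×2 + 0.83×1) = 2.17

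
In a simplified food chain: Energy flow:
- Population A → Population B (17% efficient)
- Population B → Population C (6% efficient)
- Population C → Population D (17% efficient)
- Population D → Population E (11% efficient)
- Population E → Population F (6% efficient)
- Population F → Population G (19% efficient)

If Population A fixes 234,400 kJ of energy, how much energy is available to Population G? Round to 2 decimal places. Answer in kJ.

0.51 kJ

Population B: 234400 × 0.17 = 39848 kJ
Population C: 39848 × 0.06 = 2390.88 kJ
Population D: 2390.88 × 0.17 = 406.4496 kJ
Population E: 406.4496 × 0.11 = 44.709456 kJ
Population F: 44.709456 × 0.06 = 2.68256736 kJ
Population G: 2.68256736 × 0.19 = 0.5096877984 kJ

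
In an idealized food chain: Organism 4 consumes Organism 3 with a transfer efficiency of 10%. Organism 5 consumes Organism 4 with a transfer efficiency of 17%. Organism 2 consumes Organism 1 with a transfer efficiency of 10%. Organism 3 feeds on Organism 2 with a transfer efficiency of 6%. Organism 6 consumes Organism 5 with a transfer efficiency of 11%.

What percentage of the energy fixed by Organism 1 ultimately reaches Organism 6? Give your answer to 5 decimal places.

Product of link efficiencies: 0.1 × 0.06 × 0.1 × 0.17 × 0.11 = 0.00001122
As a percentage: 0.00001122 × 100 = 0.00112%

0.00112%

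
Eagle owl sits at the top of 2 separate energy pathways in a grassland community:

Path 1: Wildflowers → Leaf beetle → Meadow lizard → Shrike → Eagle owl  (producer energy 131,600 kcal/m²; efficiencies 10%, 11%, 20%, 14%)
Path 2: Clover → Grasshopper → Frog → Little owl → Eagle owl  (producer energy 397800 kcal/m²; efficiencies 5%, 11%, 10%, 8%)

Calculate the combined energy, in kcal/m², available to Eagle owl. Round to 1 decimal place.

58.0 kcal/m²

Path 1: 131600 × 0.1 × 0.11 × 0.2 × 0.14 = 40.5328 kcal/m²
Path 2: 397800 × 0.05 × 0.11 × 0.1 × 0.08 = 17.5032 kcal/m²
Total at Eagle owl: 40.5328 + 17.5032 = 58.036 kcal/m²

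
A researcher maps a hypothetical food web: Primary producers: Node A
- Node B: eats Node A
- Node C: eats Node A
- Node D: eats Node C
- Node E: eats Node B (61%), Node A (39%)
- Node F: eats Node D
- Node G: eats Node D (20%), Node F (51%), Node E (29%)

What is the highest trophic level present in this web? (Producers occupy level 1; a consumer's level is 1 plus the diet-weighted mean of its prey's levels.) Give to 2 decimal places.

Node B: 1 + 1 = 2
Node C: 1 + 1 = 2
Node D: 1 + 2 = 3
Node E: 1 + (0.61×2 + 0.39×1) = 2.61
Node F: 1 + 3 = 4
Node G: 1 + (0.2×3 + 0.51×4 + 0.29×2.61) = 4.3969

4.40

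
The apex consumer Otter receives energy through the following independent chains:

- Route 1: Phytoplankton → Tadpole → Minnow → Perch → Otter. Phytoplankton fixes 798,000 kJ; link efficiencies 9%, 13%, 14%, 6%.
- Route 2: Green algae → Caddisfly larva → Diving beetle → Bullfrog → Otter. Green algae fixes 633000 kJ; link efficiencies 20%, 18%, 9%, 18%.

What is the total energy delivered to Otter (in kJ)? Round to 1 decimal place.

Route 1: 798000 × 0.09 × 0.13 × 0.14 × 0.06 = 78.42744 kJ
Route 2: 633000 × 0.2 × 0.18 × 0.09 × 0.18 = 369.1656 kJ
Total at Otter: 78.42744 + 369.1656 = 447.59304 kJ

447.6 kJ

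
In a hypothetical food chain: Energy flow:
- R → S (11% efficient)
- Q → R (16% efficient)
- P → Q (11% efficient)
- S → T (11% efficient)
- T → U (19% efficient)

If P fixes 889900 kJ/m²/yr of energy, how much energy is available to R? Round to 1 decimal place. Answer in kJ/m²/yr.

Q: 889900 × 0.11 = 97889 kJ/m²/yr
R: 97889 × 0.16 = 15662.24 kJ/m²/yr

15662.2 kJ/m²/yr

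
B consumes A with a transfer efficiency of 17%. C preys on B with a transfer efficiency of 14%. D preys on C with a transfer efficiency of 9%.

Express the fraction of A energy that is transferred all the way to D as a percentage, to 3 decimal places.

Product of link efficiencies: 0.17 × 0.14 × 0.09 = 0.002142
As a percentage: 0.002142 × 100 = 0.214%

0.214%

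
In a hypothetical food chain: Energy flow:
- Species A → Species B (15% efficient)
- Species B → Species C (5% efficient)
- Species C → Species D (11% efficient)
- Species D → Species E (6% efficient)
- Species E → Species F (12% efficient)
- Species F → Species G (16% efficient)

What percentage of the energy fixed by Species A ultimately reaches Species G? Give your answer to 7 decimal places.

Product of link efficiencies: 0.15 × 0.05 × 0.11 × 0.06 × 0.12 × 0.16 = 0.0000009504
As a percentage: 0.0000009504 × 100 = 0.0000950%

0.0000950%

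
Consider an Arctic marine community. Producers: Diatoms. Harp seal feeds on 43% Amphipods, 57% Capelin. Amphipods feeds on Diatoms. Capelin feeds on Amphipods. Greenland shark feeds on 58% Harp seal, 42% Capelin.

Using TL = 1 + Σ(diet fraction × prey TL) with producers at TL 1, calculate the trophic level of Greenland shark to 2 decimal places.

Amphipods: 1 + 1 = 2
Capelin: 1 + 2 = 3
Harp seal: 1 + (0.43×2 + 0.57×3) = 3.57
Greenland shark: 1 + (0.58×3.57 + 0.42×3) = 4.3306

4.33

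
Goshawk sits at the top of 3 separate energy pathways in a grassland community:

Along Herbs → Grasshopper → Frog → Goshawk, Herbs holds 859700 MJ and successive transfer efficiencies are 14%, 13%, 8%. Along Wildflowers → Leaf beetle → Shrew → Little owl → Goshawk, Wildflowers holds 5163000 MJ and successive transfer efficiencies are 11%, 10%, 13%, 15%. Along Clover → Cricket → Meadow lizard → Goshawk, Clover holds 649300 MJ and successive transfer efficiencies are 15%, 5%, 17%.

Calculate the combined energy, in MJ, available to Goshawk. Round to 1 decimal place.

Via Herbs: 859700 × 0.14 × 0.13 × 0.08 = 1251.7232 MJ
Via Wildflowers: 5163000 × 0.11 × 0.1 × 0.13 × 0.15 = 1107.4635 MJ
Via Clover: 649300 × 0.15 × 0.05 × 0.17 = 827.8575 MJ
Total at Goshawk: 1251.7232 + 1107.4635 + 827.8575 = 3187.0442 MJ

3187.0 MJ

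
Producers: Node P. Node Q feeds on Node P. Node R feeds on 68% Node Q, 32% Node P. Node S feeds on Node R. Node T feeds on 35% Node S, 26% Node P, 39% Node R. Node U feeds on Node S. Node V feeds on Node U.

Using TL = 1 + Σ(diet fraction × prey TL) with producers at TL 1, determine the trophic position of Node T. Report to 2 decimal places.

3.59

Node Q: 1 + 1 = 2
Node R: 1 + (0.68×2 + 0.32×1) = 2.68
Node S: 1 + 2.68 = 3.68
Node T: 1 + (0.35×3.68 + 0.26×1 + 0.39×2.68) = 3.5932
Node U: 1 + 3.68 = 4.68
Node V: 1 + 4.68 = 5.68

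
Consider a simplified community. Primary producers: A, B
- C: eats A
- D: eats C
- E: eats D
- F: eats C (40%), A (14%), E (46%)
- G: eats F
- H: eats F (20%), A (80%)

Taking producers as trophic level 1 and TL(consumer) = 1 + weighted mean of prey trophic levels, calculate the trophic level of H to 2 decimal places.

2.56

C: 1 + 1 = 2
D: 1 + 2 = 3
E: 1 + 3 = 4
F: 1 + (0.4×2 + 0.14×1 + 0.46×4) = 3.78
G: 1 + 3.78 = 4.78
H: 1 + (0.2×3.78 + 0.8×1) = 2.556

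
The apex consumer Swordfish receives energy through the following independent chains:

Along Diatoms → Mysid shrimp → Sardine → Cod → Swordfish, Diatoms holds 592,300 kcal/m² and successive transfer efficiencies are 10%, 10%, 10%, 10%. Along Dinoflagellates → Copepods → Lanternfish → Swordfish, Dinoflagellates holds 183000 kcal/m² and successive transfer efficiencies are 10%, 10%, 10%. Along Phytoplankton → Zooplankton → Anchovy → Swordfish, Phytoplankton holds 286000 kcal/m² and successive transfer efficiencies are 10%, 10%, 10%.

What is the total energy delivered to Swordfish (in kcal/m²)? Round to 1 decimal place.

Via Diatoms: 592300 × 0.1 × 0.1 × 0.1 × 0.1 = 59.23 kcal/m²
Via Dinoflagellates: 183000 × 0.1 × 0.1 × 0.1 = 183 kcal/m²
Via Phytoplankton: 286000 × 0.1 × 0.1 × 0.1 = 286 kcal/m²
Total at Swordfish: 59.23 + 183 + 286 = 528.23 kcal/m²

528.2 kcal/m²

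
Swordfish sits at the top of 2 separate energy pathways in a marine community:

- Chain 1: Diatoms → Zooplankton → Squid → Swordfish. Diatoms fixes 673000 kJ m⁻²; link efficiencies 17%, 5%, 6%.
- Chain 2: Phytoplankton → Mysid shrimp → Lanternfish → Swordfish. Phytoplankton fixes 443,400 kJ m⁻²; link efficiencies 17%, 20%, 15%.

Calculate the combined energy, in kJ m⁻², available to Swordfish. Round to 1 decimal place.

2604.6 kJ m⁻²

Chain 1: 673000 × 0.17 × 0.05 × 0.06 = 343.23 kJ m⁻²
Chain 2: 443400 × 0.17 × 0.2 × 0.15 = 2261.34 kJ m⁻²
Total at Swordfish: 343.23 + 2261.34 = 2604.57 kJ m⁻²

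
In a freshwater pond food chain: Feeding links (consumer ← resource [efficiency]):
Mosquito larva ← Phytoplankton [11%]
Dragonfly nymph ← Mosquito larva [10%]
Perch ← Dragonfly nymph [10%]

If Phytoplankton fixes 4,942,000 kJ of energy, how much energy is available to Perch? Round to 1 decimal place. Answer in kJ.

Mosquito larva: 4942000 × 0.11 = 543620 kJ
Dragonfly nymph: 543620 × 0.1 = 54362 kJ
Perch: 54362 × 0.1 = 5436.2 kJ

5436.2 kJ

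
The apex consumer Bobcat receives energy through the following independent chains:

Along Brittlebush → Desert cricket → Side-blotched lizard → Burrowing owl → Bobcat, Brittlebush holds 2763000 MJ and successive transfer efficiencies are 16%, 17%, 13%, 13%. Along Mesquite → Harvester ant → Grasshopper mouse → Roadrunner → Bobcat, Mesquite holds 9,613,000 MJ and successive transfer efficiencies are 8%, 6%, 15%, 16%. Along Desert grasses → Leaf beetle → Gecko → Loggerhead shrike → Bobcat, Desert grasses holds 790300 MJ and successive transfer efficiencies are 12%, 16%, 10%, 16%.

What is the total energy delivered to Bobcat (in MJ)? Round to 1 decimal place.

Via Brittlebush: 2763000 × 0.16 × 0.17 × 0.13 × 0.13 = 1270.09584 MJ
Via Mesquite: 9613000 × 0.08 × 0.06 × 0.15 × 0.16 = 1107.4176 MJ
Via Desert grasses: 790300 × 0.12 × 0.16 × 0.1 × 0.16 = 242.78016 MJ
Total at Bobcat: 1270.09584 + 1107.4176 + 242.78016 = 2620.2936 MJ

2620.3 MJ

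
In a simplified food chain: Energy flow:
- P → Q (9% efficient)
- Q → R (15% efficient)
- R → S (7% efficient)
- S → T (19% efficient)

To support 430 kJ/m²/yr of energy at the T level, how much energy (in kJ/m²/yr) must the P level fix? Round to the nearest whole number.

2394876 kJ/m²/yr

Cumulative transfer efficiency: 0.09 × 0.15 × 0.07 × 0.19 = 0.00017955
P energy = 430 / 0.00017955 = 2394876 kJ/m²/yr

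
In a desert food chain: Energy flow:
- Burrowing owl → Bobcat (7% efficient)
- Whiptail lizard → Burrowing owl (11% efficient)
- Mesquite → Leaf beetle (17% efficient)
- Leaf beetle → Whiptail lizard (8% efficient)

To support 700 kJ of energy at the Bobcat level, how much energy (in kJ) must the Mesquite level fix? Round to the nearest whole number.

6684492 kJ

Cumulative transfer efficiency: 0.17 × 0.08 × 0.11 × 0.07 = 0.00010472
Mesquite energy = 700 / 0.00010472 = 6684492 kJ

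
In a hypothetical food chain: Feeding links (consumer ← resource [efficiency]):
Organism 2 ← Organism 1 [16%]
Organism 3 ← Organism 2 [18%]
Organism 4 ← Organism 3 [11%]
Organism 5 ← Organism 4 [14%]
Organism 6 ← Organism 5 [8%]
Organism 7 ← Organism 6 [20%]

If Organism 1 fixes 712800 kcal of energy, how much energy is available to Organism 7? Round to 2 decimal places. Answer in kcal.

Organism 2: 712800 × 0.16 = 114048 kcal
Organism 3: 114048 × 0.18 = 20528.64 kcal
Organism 4: 20528.64 × 0.11 = 2258.1504 kcal
Organism 5: 2258.1504 × 0.14 = 316.141056 kcal
Organism 6: 316.141056 × 0.08 = 25.29128448 kcal
Organism 7: 25.29128448 × 0.2 = 5.058256896 kcal

5.06 kcal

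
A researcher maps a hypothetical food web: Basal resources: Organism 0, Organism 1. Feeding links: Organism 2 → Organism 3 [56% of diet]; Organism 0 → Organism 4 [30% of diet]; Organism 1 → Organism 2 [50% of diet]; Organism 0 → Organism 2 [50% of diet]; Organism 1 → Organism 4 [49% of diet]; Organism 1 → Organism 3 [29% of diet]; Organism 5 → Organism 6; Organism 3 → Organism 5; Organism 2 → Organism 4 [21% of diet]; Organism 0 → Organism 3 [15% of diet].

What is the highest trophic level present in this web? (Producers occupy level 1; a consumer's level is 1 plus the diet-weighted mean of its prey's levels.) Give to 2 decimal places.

Organism 2: 1 + (0.5×1 + 0.5×1) = 2
Organism 3: 1 + (0.29×1 + 0.15×1 + 0.56×2) = 2.56
Organism 4: 1 + (0.21×2 + 0.3×1 + 0.49×1) = 2.21
Organism 5: 1 + 2.56 = 3.56
Organism 6: 1 + 3.56 = 4.56

4.56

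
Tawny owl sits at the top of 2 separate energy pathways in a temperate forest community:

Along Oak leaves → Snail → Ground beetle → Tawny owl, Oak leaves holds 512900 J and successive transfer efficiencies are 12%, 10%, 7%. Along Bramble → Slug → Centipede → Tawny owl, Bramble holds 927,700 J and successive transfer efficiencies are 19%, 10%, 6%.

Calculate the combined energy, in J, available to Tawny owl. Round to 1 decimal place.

Via Oak leaves: 512900 × 0.12 × 0.1 × 0.07 = 430.836 J
Via Bramble: 927700 × 0.19 × 0.1 × 0.06 = 1057.578 J
Total at Tawny owl: 430.836 + 1057.578 = 1488.414 J

1488.4 J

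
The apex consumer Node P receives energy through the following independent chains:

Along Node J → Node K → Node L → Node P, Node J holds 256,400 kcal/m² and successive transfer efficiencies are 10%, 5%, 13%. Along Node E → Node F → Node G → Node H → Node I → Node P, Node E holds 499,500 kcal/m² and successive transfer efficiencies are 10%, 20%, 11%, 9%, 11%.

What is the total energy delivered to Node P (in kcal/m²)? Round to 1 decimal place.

Via Node J: 256400 × 0.1 × 0.05 × 0.13 = 166.66 kcal/m²
Via Node E: 499500 × 0.1 × 0.2 × 0.11 × 0.09 × 0.11 = 10.87911 kcal/m²
Total at Node P: 166.66 + 10.87911 = 177.53911 kcal/m²

177.5 kcal/m²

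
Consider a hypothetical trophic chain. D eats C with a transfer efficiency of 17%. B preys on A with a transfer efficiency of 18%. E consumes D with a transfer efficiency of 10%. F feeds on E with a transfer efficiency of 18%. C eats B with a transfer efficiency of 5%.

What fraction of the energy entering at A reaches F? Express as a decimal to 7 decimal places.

Product of link efficiencies: 0.18 × 0.05 × 0.17 × 0.1 × 0.18 = 0.00002754

0.0000275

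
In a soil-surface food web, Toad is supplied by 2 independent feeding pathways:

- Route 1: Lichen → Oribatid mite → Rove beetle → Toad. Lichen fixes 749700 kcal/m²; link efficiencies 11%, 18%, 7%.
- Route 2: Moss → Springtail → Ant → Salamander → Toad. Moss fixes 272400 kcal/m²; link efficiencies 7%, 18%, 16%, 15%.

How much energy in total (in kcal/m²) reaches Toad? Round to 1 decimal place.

Route 1: 749700 × 0.11 × 0.18 × 0.07 = 1039.0842 kcal/m²
Route 2: 272400 × 0.07 × 0.18 × 0.16 × 0.15 = 82.37376 kcal/m²
Total at Toad: 1039.0842 + 82.37376 = 1121.45796 kcal/m²

1121.5 kcal/m²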